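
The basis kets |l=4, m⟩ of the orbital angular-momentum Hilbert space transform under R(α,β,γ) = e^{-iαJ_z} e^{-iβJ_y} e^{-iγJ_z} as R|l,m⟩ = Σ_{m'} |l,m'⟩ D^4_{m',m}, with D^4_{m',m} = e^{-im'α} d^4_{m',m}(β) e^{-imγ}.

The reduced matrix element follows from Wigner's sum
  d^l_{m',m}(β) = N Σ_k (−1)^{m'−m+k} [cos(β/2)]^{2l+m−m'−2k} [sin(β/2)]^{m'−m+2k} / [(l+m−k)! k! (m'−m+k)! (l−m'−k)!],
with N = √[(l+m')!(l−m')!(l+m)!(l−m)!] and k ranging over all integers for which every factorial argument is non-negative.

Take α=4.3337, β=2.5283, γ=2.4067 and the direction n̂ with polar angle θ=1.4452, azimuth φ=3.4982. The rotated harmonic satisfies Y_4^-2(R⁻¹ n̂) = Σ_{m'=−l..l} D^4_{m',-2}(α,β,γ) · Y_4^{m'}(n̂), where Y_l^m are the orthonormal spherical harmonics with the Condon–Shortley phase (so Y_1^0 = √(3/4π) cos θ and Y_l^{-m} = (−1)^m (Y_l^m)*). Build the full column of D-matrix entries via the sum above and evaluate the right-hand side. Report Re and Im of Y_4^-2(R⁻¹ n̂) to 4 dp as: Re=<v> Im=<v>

Need the full column D^4_{m',-2} for m'=−4..4 at α=4.3337, β=2.5283, γ=2.4067.
cos(β/2)=0.301863, sin(β/2)=0.953351
d^4_{-4,-2}: single k=2 term ⇒ +0.003639;  D = -0.003594-0.000569i
d^4_{-3,-2}: k∈[1..2] ⇒ +0.000815 -0.024378 = -0.023563;  D = -0.012028+0.020262i
d^4_{-2,-2}: k∈[0..2] ⇒ +0.000069 -0.008252 +0.102883 = +0.094700;  D = +0.057790+0.075023i
d^4_{-1,-2}: k∈[0..2] ⇒ -0.000924 +0.046070 -0.306344 = -0.261198;  D = +0.251193-0.071601i
d^4_{0,-2}: k∈[0..2] ⇒ +0.006524 -0.173517 +0.649021 = +0.482028;  D = +0.048607-0.479571i
d^4_{1,-2}: k∈[0..2] ⇒ -0.030713 +0.459517 -0.916678 = -0.487875;  D = -0.432810-0.225161i
d^4_{2,-2}: k∈[0..2] ⇒ +0.102883 -0.820954 +0.682376 = -0.035696;  D = +0.027014-0.023333i
d^4_{3,-2}: k∈[0..1] ⇒ -0.243153 +0.808434 = +0.565281;  D = -0.185163-0.534095i
d^4_{4,-2}: single k=0 term ⇒ +0.362007;  D = +0.361641+0.016274i
Y_4^{m'}(θ=1.4452,φ=3.4982) and Σ D·Y over m':
  (-0.0036-0.0006i)·(+0.0617-0.4243i)  (-0.0120+0.0203i)·(-0.0735+0.1343i)  (+0.0578+0.0750i)·(-0.2217+0.1918i)  (+0.2512-0.0716i)·(+0.1592-0.0593i)  (+0.0486-0.4796i)·(+0.2685+0.0000i)  (-0.4328-0.2252i)·(-0.1592-0.0593i)  (+0.0270-0.0233i)·(-0.2217-0.1918i)  (-0.1852-0.5341i)·(+0.0735+0.1343i)  (+0.3616+0.0163i)·(+0.0617+0.4243i)
Y_4^-2(R⁻¹ n̂) = +0.137919-0.010394i

Re=0.1379 Im=-0.0104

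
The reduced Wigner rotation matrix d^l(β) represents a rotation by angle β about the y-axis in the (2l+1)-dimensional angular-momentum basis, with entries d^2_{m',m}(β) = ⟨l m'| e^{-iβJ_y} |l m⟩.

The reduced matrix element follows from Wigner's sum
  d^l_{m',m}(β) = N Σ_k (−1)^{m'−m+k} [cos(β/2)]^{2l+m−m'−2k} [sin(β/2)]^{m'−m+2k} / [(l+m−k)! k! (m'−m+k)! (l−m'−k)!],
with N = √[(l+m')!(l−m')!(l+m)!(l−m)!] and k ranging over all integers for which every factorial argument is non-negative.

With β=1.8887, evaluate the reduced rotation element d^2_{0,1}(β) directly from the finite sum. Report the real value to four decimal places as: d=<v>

d=-0.3636

d^2_{0,1}(β=1.8887) via Wigner's sum:
c=cos(1.8887/2)=0.586270, s=sin(1.8887/2)=0.810116; N=√[2·2·6·1]=4.898979
k: max(0,(1)−(0))=1 … min(2+(1),2−(0))=2
  k=1: (−1)^0·4.8990/(2)·0.5863^3·0.8101^1 = +0.399866
  k=2: (−1)^1·4.8990/(2)·0.5863^1·0.8101^3 = -0.763510
d^2_{0,1}(1.8887) = +0.399866 -0.763510 = -0.363643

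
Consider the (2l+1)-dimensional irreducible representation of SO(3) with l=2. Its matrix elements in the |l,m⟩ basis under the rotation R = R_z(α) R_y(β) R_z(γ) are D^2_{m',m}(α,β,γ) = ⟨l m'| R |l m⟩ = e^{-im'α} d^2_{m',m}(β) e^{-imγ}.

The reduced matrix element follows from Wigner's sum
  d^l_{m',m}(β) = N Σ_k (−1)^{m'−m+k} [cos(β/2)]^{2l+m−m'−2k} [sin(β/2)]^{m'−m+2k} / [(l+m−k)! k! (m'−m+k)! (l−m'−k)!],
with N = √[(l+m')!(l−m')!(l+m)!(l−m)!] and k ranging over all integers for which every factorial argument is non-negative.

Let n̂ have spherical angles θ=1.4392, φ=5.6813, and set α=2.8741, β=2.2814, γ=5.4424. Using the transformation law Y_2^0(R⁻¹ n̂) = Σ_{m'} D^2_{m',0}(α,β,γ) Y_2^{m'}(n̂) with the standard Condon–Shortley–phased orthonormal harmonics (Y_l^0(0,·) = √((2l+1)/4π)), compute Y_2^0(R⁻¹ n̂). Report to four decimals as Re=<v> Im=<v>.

Need the full column D^2_{m',0} for m'=−2..2 at α=2.8741, β=2.2814, γ=5.4424.
cos(β/2)=0.416958, sin(β/2)=0.908926
d^2_{-2,0}: single k=2 term ⇒ +0.351818;  D = +0.302660-0.179367i
d^2_{-1,0}: k∈[1..2] ⇒ +0.161392 -0.766926 = -0.605534;  D = +0.583999-0.160051i
d^2_{0,0}: k∈[0..2] ⇒ +0.030225 -0.574516 +0.682517 = +0.138226;  D = +0.138226+0.000000i
d^2_{1,0}: k∈[0..1] ⇒ -0.161392 +0.766926 = +0.605534;  D = -0.583999-0.160051i
d^2_{2,0}: single k=0 term ⇒ +0.351818;  D = +0.302660+0.179367i
Y_2^{m'}(θ=1.4392,φ=5.6813) and Σ D·Y over m':
  (+0.3027-0.1794i)·(+0.1362+0.3543i)  (+0.5840-0.1601i)·(+0.0828+0.0569i)  (+0.1382+0.0000i)·(-0.2991+0.0000i)  (-0.5840-0.1601i)·(-0.0828+0.0569i)  (+0.3027+0.1794i)·(+0.1362-0.3543i)
Y_2^0(R⁻¹ n̂) = +0.283194+0.000000i

Re=0.2832 Im=0.0000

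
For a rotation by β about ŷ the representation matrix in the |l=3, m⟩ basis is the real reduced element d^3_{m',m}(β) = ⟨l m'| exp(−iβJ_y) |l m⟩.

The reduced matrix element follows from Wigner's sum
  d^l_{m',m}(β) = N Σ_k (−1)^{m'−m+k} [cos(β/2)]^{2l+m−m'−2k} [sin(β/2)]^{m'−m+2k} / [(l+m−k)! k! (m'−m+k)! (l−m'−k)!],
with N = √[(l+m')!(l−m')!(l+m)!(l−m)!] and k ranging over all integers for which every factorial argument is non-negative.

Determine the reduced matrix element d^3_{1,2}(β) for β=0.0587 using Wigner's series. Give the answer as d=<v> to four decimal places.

d^3_{1,2}(β=0.0587) via Wigner's sum:
With c≡cos(β/2)=0.999569 and s≡sin(β/2)=0.029346, N=[24·2·120·1]^{1/2}=75.894664
The bounds max(0,m−m')=1 and min(l+m,l−m')=2 give 2 terms
  k=1: (−1)^0·75.8947/(24)·0.9996^5·0.0293^1 = +0.092600
  k=2: (−1)^1·75.8947/(12)·0.9996^3·0.0293^3 = -0.000160
d^3_{1,2}(0.0587) = +0.092600 -0.000160 = +0.092440

d=0.0924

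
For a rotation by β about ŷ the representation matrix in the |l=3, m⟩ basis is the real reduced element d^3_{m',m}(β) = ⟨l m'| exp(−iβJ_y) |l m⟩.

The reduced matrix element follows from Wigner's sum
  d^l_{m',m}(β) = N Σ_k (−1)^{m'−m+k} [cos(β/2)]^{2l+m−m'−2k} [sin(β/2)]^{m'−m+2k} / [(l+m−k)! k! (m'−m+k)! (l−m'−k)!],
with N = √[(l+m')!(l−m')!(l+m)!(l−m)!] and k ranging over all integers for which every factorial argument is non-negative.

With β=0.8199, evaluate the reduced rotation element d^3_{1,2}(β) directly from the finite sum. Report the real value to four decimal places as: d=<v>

d=0.5089

d^3_{1,2}(β=0.8199) via Wigner's sum:
With c≡cos(β/2)=0.917141 and s≡sin(β/2)=0.398563, N=[24·2·120·1]^{1/2}=75.894664
k: max(0,(2)−(1))=1 … min(3+(2),3−(1))=2
  k=1: (−1)^0·75.8947/(24)·0.9171^5·0.3986^1 = +0.817857
  k=2: (−1)^1·75.8947/(12)·0.9171^3·0.3986^3 = -0.308909
d^3_{1,2}(0.8199) = +0.817857 -0.308909 = +0.508948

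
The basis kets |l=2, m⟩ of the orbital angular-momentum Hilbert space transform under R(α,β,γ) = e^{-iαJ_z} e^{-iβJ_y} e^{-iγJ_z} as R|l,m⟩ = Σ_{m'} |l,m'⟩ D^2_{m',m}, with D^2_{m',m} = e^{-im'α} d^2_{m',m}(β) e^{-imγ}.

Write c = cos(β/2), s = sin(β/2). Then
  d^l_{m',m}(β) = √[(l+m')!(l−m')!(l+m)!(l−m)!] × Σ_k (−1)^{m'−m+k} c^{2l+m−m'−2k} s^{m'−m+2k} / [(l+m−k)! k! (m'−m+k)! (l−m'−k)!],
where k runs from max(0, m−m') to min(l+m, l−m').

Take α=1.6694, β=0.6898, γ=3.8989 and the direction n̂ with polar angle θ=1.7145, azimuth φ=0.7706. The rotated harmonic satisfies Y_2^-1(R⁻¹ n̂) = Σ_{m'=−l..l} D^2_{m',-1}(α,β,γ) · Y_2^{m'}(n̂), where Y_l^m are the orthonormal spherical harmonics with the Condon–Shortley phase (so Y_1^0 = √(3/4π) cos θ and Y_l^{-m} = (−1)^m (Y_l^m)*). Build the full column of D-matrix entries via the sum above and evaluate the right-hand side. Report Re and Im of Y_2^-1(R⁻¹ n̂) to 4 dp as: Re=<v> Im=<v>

Re=0.0262 Im=-0.2071

Need the full column D^2_{m',-1} for m'=−2..2 at α=1.6694, β=0.6898, γ=3.8989.
cos(β/2)=0.941109, sin(β/2)=0.338103
d^2_{-2,-1}: single k=1 term ⇒ +0.563636;  D = +0.325784+0.459946i
d^2_{-1,-1}: k∈[0..1] ⇒ +0.784441 -0.303737 = +0.480703;  D = +0.363012-0.315116i
d^2_{0,-1}: k∈[0..1] ⇒ -0.690310 +0.089097 = -0.601214;  D = +0.436895+0.413014i
d^2_{1,-1}: k∈[0..1] ⇒ +0.303737 -0.013068 = +0.290670;  D = -0.177917+0.229858i
d^2_{2,-1}: single k=0 term ⇒ -0.072747;  D = -0.061631-0.038648i
Y_2^{m'}(θ=1.7145,φ=0.7706) and Σ D·Y over m':
  (+0.3258+0.4599i)·(+0.0112-0.3782i)  (+0.3630-0.3151i)·(-0.0786+0.0763i)  (+0.4369+0.4130i)·(-0.2960+0.0000i)  (-0.1779+0.2299i)·(+0.0786+0.0763i)  (-0.0616-0.0386i)·(+0.0112+0.3782i)
Y_2^-1(R⁻¹ n̂) = +0.026210-0.207113i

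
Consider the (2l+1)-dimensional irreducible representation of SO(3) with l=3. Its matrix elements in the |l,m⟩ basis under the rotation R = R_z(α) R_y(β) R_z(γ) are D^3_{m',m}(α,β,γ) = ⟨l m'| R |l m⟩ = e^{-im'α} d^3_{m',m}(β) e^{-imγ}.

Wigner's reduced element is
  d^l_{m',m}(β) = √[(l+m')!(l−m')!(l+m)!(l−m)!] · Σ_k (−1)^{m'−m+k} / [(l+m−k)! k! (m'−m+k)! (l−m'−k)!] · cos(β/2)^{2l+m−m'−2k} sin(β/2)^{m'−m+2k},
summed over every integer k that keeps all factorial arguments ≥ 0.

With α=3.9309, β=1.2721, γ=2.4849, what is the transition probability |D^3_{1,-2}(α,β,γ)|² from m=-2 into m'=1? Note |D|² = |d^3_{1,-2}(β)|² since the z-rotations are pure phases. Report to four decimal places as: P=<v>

P=0.2520

Split into d^3_{1,-2}(β=1.2721) × two z-phases.
c=cos(1.2721/2)=0.804448, s=sin(1.2721/2)=0.594023; N=√[24·2·1·120]=75.894664
Admissible k: 0..1 (factorial args all ≥0)
  k=0: (−1)^3·75.8947/(12)·0.8044^3·0.5940^3 = -0.690134
  k=1: (−1)^4·75.8947/(24)·0.8044^1·0.5940^5 = +0.188154
d^3_{1,-2}(1.2721) = -0.690134 +0.188154 = -0.501980
|D^3_{1,-2}|² = |d^3_{1,-2}(β)|² = (-0.501980)² = 0.251984 (the z-rotation phases have unit modulus)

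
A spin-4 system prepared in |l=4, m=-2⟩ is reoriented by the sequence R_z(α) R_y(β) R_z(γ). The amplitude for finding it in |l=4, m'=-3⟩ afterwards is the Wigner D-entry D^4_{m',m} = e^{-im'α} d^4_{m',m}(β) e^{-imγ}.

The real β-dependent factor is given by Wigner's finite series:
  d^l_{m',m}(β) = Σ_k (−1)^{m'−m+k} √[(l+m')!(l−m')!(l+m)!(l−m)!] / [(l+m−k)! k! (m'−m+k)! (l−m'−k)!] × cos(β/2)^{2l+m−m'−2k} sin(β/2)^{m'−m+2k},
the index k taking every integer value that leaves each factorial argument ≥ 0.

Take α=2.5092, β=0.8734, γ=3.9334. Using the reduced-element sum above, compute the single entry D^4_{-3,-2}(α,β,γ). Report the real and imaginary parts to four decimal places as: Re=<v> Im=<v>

Split into d^4_{-3,-2}(β=0.8734) × two z-phases.
c=cos(0.8734/2)=0.906152, s=sin(0.8734/2)=0.422951; N=√[1·5040·2·720]=2693.993318
Admissible k: 1..2 (factorial args all ≥0)
  k=1: (−1)^0·2693.9933/(720)·0.9062^7·0.4230^1 = +0.793895
  k=2: (−1)^1·2693.9933/(240)·0.9062^5·0.4230^3 = -0.518875
d^4_{-3,-2}(0.8734) = +0.793895 -0.518875 = +0.275020
D = (+0.320618+0.947209i)·(+0.275020)·(-0.012818+0.999918i) = -0.261610+0.084830i

Re=-0.2616 Im=0.0848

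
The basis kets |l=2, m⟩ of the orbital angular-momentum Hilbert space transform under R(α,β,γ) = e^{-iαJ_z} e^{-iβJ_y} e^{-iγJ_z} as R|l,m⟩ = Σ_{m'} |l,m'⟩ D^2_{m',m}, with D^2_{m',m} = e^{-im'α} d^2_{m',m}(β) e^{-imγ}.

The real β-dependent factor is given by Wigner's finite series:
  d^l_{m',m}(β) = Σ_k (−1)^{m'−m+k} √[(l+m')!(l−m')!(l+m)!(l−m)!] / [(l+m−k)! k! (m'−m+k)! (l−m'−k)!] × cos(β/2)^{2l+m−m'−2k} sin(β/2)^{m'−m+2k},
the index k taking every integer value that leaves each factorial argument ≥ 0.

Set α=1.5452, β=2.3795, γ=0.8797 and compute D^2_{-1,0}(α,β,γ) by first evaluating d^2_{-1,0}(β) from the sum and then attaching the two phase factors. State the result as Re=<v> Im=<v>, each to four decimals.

Re=-0.0157 Im=-0.6115

D^2_{-1,0}(1.5452,2.3795,0.8797) = e^{-i·-1·1.5452}·d^2_{-1,0}(2.3795)·e^{-i·0·0.8797}. Compute d first:
c=cos(2.3795/2)=0.371892, s=sin(2.3795/2)=0.928276; N=√[1·6·2·2]=4.898979
k: max(0,(0)−(-1))=1 … min(2+(0),2−(-1))=2
  k=1: (−1)^0·4.8990/(2)·0.3719^3·0.9283^1 = +0.116951
  k=2: (−1)^1·4.8990/(2)·0.3719^1·0.9283^3 = -0.728658
d^2_{-1,0}(2.3795) = +0.116951 -0.728658 = -0.611707
Attach z-rotation phases: D = e^{-i(-1)(1.5452)}·(-0.611707)·e^{-i(0)(0.8797)} = -0.015656-0.611507i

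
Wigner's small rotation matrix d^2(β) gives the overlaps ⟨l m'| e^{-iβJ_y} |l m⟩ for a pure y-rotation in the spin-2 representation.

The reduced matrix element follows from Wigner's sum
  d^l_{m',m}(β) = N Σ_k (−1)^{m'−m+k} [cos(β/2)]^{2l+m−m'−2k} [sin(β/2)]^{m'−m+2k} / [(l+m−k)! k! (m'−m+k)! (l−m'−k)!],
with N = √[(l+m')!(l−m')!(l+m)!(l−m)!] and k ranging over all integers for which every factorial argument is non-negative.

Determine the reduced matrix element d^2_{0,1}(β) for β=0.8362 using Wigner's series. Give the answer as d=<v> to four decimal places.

d=0.6092

d^2_{0,1}(β=0.8362) via Wigner's sum:
Half-angle: c=0.913862, s=0.406025. N=√(2·2·6·1)=4.898979
k: max(0,(1)−(0))=1 … min(2+(1),2−(0))=2
  k=1: (−1)^0·4.8990/(2)·0.9139^3·0.4060^1 = +0.759050
  k=2: (−1)^1·4.8990/(2)·0.9139^1·0.4060^3 = -0.149835
d^2_{0,1}(0.8362) = +0.759050 -0.149835 = +0.609214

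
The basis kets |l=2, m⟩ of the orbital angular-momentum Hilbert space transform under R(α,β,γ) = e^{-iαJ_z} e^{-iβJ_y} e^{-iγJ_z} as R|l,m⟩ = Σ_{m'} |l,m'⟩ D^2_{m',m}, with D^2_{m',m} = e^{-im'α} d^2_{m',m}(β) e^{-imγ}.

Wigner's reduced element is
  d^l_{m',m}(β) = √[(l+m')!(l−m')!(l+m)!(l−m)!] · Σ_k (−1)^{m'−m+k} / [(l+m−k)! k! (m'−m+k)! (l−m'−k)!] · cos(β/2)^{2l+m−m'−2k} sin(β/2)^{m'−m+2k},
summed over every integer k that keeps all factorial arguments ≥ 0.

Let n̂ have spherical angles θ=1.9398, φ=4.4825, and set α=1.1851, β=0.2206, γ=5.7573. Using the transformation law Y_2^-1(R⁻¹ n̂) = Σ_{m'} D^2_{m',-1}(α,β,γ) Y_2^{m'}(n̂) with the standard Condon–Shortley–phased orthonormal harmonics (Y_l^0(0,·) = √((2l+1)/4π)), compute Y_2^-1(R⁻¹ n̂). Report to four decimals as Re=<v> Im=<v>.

Re=0.2723 Im=-0.2296

Need the full column D^2_{m',-1} for m'=−2..2 at α=1.1851, β=0.2206, γ=5.7573.
cos(β/2)=0.993923, sin(β/2)=0.110076
d^2_{-2,-1}: single k=1 term ⇒ +0.216164;  D = -0.058390+0.208128i
d^2_{-1,-1}: k∈[0..1] ⇒ +0.975913 -0.035910 = +0.940003;  D = +0.743048+0.575748i
d^2_{0,-1}: k∈[0..1] ⇒ -0.264745 +0.003247 = -0.261498;  D = -0.226165+0.131267i
d^2_{1,-1}: k∈[0..1] ⇒ +0.035910 -0.000147 = +0.035763;  D = -0.004997-0.035412i
d^2_{2,-1}: single k=0 term ⇒ -0.002651;  D = +0.002572+0.000644i
Y_2^{m'}(θ=1.9398,φ=4.4825) and Σ D·Y over m':
  (-0.0584+0.2081i)·(-0.3011-0.1491i)  (+0.7430+0.5757i)·(+0.0592-0.2531i)  (-0.2262+0.1313i)·(-0.1923+0.0000i)  (-0.0050-0.0354i)·(-0.0592-0.2531i)  (+0.0026+0.0006i)·(-0.3011+0.1491i)
Y_2^-1(R⁻¹ n̂) = +0.272272-0.229592i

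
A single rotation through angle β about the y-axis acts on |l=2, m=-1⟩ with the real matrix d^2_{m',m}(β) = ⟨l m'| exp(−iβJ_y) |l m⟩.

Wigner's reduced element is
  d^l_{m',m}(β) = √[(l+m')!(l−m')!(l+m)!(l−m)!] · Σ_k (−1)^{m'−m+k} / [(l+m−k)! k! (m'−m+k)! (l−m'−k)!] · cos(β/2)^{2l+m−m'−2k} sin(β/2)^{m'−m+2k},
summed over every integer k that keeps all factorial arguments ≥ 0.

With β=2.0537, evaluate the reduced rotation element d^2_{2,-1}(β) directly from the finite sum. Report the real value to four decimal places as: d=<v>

d=-0.6485

d^2_{2,-1}(β=2.0537) via Wigner's sum:
With c≡cos(β/2)=0.517517 and s≡sin(β/2)=0.855673, N=[24·1·1·6]^{1/2}=12.000000
k: max(0,(-1)−(2))=0 … min(2+(-1),2−(2))=0
  k=0: (−1)^3·12.0000/(6)·0.5175^1·0.8557^3 = -0.648452
d^2_{2,-1}(2.0537) = -0.648452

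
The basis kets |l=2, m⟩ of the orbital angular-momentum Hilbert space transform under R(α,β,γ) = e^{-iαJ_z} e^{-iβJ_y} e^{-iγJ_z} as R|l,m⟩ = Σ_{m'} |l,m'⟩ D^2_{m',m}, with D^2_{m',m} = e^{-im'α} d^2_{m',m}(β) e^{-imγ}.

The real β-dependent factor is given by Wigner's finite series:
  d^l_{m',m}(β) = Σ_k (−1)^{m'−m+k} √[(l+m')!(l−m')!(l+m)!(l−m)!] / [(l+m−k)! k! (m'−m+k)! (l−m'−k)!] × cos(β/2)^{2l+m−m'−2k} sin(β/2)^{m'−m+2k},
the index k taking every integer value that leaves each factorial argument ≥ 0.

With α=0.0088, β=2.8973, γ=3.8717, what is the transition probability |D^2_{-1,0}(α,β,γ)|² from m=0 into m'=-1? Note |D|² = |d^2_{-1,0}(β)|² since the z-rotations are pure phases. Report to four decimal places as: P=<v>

P=0.0826

First d^2_{-1,0}(β=2.8973), then the phase factors e^{-i(-1)α} and e^{-i(0)γ}:
c=cos(2.8973/2)=0.121843, s=sin(2.8973/2)=0.992549; N=√[1·6·2·2]=4.898979
k∈{1,2} keeps every argument non-negative
  k=1: (−1)^0·4.8990/(2)·0.1218^3·0.9925^1 = +0.004398
  k=2: (−1)^1·4.8990/(2)·0.1218^1·0.9925^3 = -0.291831
d^2_{-1,0}(2.8973) = +0.004398 -0.291831 = -0.287434
|D^2_{-1,0}|² = |d^2_{-1,0}(β)|² = (-0.287434)² = 0.082618 (the z-rotation phases have unit modulus)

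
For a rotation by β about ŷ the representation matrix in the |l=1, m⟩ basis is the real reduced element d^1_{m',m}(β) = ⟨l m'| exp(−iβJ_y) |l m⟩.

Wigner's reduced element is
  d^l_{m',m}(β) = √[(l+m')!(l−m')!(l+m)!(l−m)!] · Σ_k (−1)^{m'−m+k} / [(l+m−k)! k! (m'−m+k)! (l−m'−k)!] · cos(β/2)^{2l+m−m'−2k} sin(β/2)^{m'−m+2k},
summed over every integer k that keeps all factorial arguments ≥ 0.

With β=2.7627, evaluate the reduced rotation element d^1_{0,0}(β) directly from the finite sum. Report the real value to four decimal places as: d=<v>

d^1_{0,0}(β=2.7627) via Wigner's sum:
With c≡cos(β/2)=0.188315 and s≡sin(β/2)=0.982109, N=[1·1·1·1]^{1/2}=1.000000
Admissible k: 0..1 (factorial args all ≥0)
  k=0: (−1)^0·1.0000/(1)·0.1883^2·0.9821^0 = +0.035463
  k=1: (−1)^1·1.0000/(1)·0.1883^0·0.9821^2 = -0.964537
d^1_{0,0}(2.7627) = +0.035463 -0.964537 = -0.929075

d=-0.9291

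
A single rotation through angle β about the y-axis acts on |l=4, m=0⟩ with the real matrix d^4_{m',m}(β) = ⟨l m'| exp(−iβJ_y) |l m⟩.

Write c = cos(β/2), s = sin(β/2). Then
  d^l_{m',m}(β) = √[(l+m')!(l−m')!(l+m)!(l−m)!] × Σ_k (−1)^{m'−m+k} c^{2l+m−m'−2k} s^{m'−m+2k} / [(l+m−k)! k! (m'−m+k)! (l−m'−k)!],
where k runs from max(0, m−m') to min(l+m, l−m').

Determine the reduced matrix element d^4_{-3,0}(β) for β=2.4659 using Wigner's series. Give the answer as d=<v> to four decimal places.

d=-0.2823

d^4_{-3,0}(β=2.4659) via Wigner's sum:
Half-angle: c=0.331456, s=0.943471. N=√(1·5040·24·24)=1703.830978
Admissible k: 3..4 (factorial args all ≥0)
  k=3: (−1)^0·1703.8310/(144)·0.3315^5·0.9435^3 = +0.039754
  k=4: (−1)^1·1703.8310/(144)·0.3315^3·0.9435^5 = -0.322095
d^4_{-3,0}(2.4659) = +0.039754 -0.322095 = -0.282341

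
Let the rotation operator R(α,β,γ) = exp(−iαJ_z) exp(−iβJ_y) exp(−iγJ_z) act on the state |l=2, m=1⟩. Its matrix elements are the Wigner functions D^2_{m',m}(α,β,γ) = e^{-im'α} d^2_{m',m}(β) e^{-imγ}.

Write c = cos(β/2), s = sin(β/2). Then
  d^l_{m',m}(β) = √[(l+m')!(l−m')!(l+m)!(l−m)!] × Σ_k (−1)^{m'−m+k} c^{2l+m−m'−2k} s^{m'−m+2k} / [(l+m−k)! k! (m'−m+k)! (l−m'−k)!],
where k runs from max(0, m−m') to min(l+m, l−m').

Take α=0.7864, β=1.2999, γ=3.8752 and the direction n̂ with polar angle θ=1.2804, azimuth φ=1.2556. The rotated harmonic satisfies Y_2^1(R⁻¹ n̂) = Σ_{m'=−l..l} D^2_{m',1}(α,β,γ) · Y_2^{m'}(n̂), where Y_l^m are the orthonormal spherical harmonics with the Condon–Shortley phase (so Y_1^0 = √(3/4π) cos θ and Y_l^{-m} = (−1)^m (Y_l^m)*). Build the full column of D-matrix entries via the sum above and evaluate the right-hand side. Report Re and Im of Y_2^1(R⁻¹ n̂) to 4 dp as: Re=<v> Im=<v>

Re=0.1773 Im=0.2457

Need the full column D^2_{m',1} for m'=−2..2 at α=0.7864, β=1.2999, γ=3.8752.
cos(β/2)=0.796114, sin(β/2)=0.605147
d^2_{-2,1}: single k=3 term ⇒ +0.352848;  D = -0.235725-0.262555i
d^2_{-1,1}: k∈[2..3] ⇒ +0.696295 -0.134104 = +0.562190;  D = -0.561407-0.029666i
d^2_{0,1}: k∈[1..2] ⇒ +0.747932 -0.432148 = +0.315784;  D = -0.234553+0.211434i
d^2_{1,1}: k∈[0..1] ⇒ +0.401699 -0.696295 = -0.294595;  D = +0.014956-0.294215i
d^2_{2,1}: single k=0 term ⇒ -0.610684;  D = -0.409794-0.452774i
Y_2^{m'}(θ=1.2804,φ=1.2556) and Σ D·Y over m':
  (-0.2357-0.2626i)·(-0.2864-0.2090i)  (-0.5614-0.0297i)·(+0.0657-0.2015i)  (-0.2346+0.2114i)·(-0.2378+0.0000i)  (+0.0150-0.2942i)·(-0.0657-0.2015i)  (-0.4098-0.4528i)·(-0.2864+0.2090i)
Y_2^1(R⁻¹ n̂) = +0.177318+0.245730i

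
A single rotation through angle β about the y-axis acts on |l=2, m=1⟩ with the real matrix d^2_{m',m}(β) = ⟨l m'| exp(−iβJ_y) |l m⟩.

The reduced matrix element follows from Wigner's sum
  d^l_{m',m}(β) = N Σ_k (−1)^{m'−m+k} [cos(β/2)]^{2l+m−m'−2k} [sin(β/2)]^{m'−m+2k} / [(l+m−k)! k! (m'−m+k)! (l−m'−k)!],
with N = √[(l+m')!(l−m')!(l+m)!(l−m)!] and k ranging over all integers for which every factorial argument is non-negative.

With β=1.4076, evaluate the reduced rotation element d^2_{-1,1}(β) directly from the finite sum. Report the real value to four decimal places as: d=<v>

d=0.5548

d^2_{-1,1}(β=1.4076) via Wigner's sum:
c=cos(1.4076/2)=0.762389, s=sin(1.4076/2)=0.647119; N=√[1·6·6·1]=6.000000
Admissible k: 2..3 (factorial args all ≥0)
  k=2: (−1)^0·6.0000/(2)·0.7624^2·0.6471^2 = +0.730202
  k=3: (−1)^1·6.0000/(6)·0.7624^0·0.6471^4 = -0.175363
d^2_{-1,1}(1.4076) = +0.730202 -0.175363 = +0.554839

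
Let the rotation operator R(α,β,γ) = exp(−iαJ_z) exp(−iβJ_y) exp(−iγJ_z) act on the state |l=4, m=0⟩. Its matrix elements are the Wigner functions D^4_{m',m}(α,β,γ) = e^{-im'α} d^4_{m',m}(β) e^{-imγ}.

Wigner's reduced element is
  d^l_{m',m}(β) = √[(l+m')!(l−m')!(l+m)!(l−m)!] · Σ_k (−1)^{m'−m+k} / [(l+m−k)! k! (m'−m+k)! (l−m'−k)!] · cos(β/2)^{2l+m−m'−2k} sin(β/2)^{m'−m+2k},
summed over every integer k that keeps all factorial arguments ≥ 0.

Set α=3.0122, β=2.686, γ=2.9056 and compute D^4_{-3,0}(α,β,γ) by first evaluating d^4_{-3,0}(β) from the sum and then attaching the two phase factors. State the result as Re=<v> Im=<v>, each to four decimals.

Re=0.1047 Im=-0.0428

Split into d^4_{-3,0}(β=2.686) × two z-phases.
With c≡cos(β/2)=0.225831 and s≡sin(β/2)=0.974166, N=[1·5040·24·24]^{1/2}=1703.830978
Admissible k: 3..4 (factorial args all ≥0)
  k=3: (−1)^0·1703.8310/(144)·0.2258^5·0.9742^3 = +0.006425
  k=4: (−1)^1·1703.8310/(144)·0.2258^3·0.9742^5 = -0.119559
d^4_{-3,0}(2.686) = +0.006425 -0.119559 = -0.113134
Phases: e^{-i·(-3)·3.0122}=-0.925600+0.378503i, e^{-i·(0)·2.9056}=+1.000000+0.000000i ⇒ D=+0.104717-0.042821i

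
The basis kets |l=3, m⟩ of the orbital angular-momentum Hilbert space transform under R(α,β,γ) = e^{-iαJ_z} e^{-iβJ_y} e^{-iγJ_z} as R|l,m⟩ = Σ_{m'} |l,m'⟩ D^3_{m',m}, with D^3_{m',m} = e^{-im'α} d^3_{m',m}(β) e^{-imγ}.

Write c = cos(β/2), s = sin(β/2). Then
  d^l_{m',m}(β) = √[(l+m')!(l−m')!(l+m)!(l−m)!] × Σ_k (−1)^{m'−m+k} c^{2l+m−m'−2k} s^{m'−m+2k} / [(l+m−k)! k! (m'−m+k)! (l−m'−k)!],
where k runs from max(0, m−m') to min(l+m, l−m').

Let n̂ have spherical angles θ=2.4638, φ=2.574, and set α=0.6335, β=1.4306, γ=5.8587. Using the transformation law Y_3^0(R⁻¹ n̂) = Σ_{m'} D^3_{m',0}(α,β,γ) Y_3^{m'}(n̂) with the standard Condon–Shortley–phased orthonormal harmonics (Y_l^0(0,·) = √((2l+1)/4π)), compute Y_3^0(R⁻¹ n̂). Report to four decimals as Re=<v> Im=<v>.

Need the full column D^3_{m',0} for m'=−3..3 at α=0.6335, β=1.4306, γ=5.8587.
cos(β/2)=0.754897, sin(β/2)=0.655844
d^3_{-3,0}: single k=3 term ⇒ +0.542724;  D = -0.175714+0.513492i
d^3_{-2,0}: k∈[2..3] ⇒ +0.765088 -0.577481 = +0.187607;  D = +0.056122+0.179016i
d^3_{-1,0}: k∈[1..3] ⇒ +0.556965 -1.261176 +0.317308 = -0.386903;  D = -0.311828-0.229035i
d^3_{0,0}: k∈[0..3] ⇒ +0.185065 -1.257168 +0.948898 -0.079580 = -0.202785;  D = -0.202785+0.000000i
d^3_{1,0}: k∈[0..2] ⇒ -0.556965 +1.261176 -0.317308 = +0.386903;  D = +0.311828-0.229035i
d^3_{2,0}: k∈[0..1] ⇒ +0.765088 -0.577481 = +0.187607;  D = +0.056122-0.179016i
d^3_{3,0}: single k=0 term ⇒ -0.542724;  D = +0.175714+0.513492i
Y_3^{m'}(θ=2.4638,φ=2.574) and Σ D·Y over m':
  (-0.1757+0.5135i)·(+0.0135-0.1020i)  (+0.0561+0.1790i)·(-0.1321-0.2838i)  (-0.3118-0.2290i)·(-0.3476-0.2216i)  (-0.2028+0.0000i)·(-0.0098+0.0000i)  (+0.3118-0.2290i)·(+0.3476-0.2216i)  (+0.0561-0.1790i)·(-0.1321+0.2838i)  (+0.1757+0.5135i)·(-0.0135-0.1020i)
Y_3^0(R⁻¹ n̂) = +0.304010-0.000000i

Re=0.3040 Im=0.0000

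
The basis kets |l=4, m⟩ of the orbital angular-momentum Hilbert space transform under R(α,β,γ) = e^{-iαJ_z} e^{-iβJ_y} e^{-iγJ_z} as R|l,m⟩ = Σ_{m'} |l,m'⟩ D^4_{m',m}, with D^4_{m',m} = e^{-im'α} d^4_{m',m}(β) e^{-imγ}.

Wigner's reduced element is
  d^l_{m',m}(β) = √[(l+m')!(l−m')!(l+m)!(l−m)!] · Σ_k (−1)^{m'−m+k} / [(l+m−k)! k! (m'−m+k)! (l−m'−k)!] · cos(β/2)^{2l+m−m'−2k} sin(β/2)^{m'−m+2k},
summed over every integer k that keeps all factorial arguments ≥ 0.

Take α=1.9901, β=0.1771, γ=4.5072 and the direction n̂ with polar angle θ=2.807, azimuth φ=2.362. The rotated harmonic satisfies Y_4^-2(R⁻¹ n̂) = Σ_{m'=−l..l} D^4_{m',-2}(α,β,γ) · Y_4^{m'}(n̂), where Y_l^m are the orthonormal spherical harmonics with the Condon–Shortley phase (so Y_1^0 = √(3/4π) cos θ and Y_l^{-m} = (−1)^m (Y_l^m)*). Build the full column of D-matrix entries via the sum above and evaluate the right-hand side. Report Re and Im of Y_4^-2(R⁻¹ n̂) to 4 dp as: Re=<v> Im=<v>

Re=-0.2089 Im=0.2688

Need the full column D^4_{m',-2} for m'=−4..4 at α=1.9901, β=0.1771, γ=4.5072.
cos(β/2)=0.996082, sin(β/2)=0.088434
d^4_{-4,-2}: single k=2 term ⇒ +0.040420;  D = -0.012098-0.038567i
d^4_{-3,-2}: k∈[1..2] ⇒ +0.321922 -0.007612 = +0.314309;  D = -0.235622+0.208021i
d^4_{-2,-2}: k∈[0..2] ⇒ +0.969083 -0.091663 +0.000903 = +0.878323;  D = +0.799012+0.364733i
d^4_{-1,-2}: k∈[0..2] ⇒ -0.365025 +0.014386 -0.000076 = -0.350715;  D = -0.003130+0.350701i
d^4_{0,-2}: k∈[0..2] ⇒ +0.072466 -0.001523 +0.000005 = +0.070947;  D = -0.065056+0.028305i
d^4_{1,-2}: k∈[0..2] ⇒ -0.009591 +0.000113 -0.000000 = -0.009478;  D = -0.006992-0.006398i
d^4_{2,-2}: k∈[0..2] ⇒ +0.000903 -0.000006 +0.000000 = +0.000897;  D = +0.000284-0.000851i
d^4_{3,-2}: k∈[0..1] ⇒ -0.000060 +0.000000 = -0.000060;  D = +0.000060-0.000006i
d^4_{4,-2}: single k=0 term ⇒ +0.000003;  D = +0.000001+0.000002i
Y_4^{m'}(θ=2.807,φ=2.362) and Σ D·Y over m':
  (-0.0121-0.0386i)·(-0.0051+0.0001i)  (-0.2356+0.2080i)·(-0.0291+0.0301i)  (+0.7990+0.3647i)·(+0.0022+0.1892i)  (-0.0031+0.3507i)·(+0.3387+0.3348i)  (-0.0651+0.0283i)·(+0.4330+0.0000i)  (-0.0070-0.0064i)·(-0.3387+0.3348i)  (+0.0003-0.0009i)·(+0.0022-0.1892i)  (+0.0001-0.0000i)·(+0.0291+0.0301i)  (+0.0000+0.0000i)·(-0.0051-0.0001i)
Y_4^-2(R⁻¹ n̂) = -0.208877+0.268777i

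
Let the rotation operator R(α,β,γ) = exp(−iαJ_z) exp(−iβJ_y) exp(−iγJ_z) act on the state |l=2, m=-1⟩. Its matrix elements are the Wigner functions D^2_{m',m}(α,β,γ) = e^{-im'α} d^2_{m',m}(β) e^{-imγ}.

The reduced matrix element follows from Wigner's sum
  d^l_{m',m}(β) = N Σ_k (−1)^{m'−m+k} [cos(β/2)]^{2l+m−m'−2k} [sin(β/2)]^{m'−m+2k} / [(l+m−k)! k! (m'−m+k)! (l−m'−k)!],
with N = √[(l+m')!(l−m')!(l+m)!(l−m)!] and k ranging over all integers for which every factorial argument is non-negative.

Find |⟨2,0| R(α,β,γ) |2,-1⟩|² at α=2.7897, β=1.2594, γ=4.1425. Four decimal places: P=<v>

P=0.1276

Split into d^2_{0,-1}(β=1.2594) × two z-phases.
With c≡cos(β/2)=0.808204 and s≡sin(β/2)=0.588902, N=[2·2·1·6]^{1/2}=4.898979
The bounds max(0,m−m')=0 and min(l+m,l−m')=1 give 2 terms
  k=0: (−1)^1·4.8990/(2)·0.8082^3·0.5889^1 = -0.761522
  k=1: (−1)^2·4.8990/(2)·0.8082^1·0.5889^3 = +0.404321
d^2_{0,-1}(1.2594) = -0.761522 +0.404321 = -0.357200
|D^2_{0,-1}|² = |d^2_{0,-1}(β)|² = (-0.357200)² = 0.127592 (the z-rotation phases have unit modulus)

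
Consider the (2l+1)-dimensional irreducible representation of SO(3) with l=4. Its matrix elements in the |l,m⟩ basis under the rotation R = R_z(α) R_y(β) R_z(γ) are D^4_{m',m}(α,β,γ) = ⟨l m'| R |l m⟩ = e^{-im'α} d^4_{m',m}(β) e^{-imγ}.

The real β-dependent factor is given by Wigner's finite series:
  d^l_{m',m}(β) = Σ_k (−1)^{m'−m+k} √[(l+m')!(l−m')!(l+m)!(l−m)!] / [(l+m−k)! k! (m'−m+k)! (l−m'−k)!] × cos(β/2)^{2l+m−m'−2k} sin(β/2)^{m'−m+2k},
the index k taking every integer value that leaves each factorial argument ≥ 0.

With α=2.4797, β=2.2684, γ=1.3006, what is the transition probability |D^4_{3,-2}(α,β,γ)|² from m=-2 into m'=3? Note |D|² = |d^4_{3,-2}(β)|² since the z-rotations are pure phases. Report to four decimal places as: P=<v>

P=0.0758

D^4_{3,-2}(2.4797,2.2684,1.3006) = e^{-i·3·2.4797}·d^4_{3,-2}(2.2684)·e^{-i·-2·1.3006}. Compute d first:
With c≡cos(β/2)=0.422858 and s≡sin(β/2)=0.906196, N=[5040·1·2·720]^{1/2}=2693.993318
Admissible k: 0..1 (factorial args all ≥0)
  k=0: (−1)^5·2693.9933/(240)·0.4229^3·0.9062^5 = -0.518655
  k=1: (−1)^6·2693.9933/(720)·0.4229^1·0.9062^7 = +0.793988
d^4_{3,-2}(2.2684) = -0.518655 +0.793988 = +0.275332
|D^4_{3,-2}|² = |d^4_{3,-2}(β)|² = (+0.275332)² = 0.075808 (the z-rotation phases have unit modulus)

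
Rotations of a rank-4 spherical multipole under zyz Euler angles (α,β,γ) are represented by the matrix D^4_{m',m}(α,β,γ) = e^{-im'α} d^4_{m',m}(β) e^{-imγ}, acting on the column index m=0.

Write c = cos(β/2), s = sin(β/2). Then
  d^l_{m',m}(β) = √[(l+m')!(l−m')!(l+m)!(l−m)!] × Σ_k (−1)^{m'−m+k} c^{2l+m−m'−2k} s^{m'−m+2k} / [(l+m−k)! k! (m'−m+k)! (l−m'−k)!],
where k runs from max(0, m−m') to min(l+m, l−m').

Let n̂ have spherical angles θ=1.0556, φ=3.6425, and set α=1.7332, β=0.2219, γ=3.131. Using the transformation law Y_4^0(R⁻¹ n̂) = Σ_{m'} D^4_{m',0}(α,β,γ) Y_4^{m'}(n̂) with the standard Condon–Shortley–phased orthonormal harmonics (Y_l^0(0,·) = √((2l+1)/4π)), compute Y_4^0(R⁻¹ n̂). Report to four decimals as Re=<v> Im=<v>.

Re=-0.1226 Im=0.0000

Need the full column D^4_{m',0} for m'=−4..4 at α=1.7332, β=0.2219, γ=3.131.
cos(β/2)=0.993851, sin(β/2)=0.110723
d^4_{-4,0}: single k=4 term ⇒ +0.001227;  D = +0.000977+0.000742i
d^4_{-3,0}: k∈[3..4] ⇒ +0.015573 -0.000193 = +0.015380;  D = +0.007200-0.013590i
d^4_{-2,0}: k∈[2..4] ⇒ +0.112078 -0.003710 +0.000017 = +0.108386;  D = -0.102719-0.034589i
d^4_{-1,0}: k∈[1..4] ⇒ +0.474243 -0.035317 +0.000438 -0.000001 = +0.439364;  D = -0.071041+0.433582i
d^4_{0,0}: k∈[0..4] ⇒ +0.951857 -0.189026 +0.005279 -0.000029 +0.000000 = +0.768081;  D = +0.768081+0.000000i
d^4_{1,0}: k∈[0..3] ⇒ -0.474243 +0.035317 -0.000438 +0.000001 = -0.439364;  D = +0.071041+0.433582i
d^4_{2,0}: k∈[0..2] ⇒ +0.112078 -0.003710 +0.000017 = +0.108386;  D = -0.102719+0.034589i
d^4_{3,0}: k∈[0..1] ⇒ -0.015573 +0.000193 = -0.015380;  D = -0.007200-0.013590i
d^4_{4,0}: single k=0 term ⇒ +0.001227;  D = +0.000977-0.000742i
Y_4^{m'}(θ=1.0556,φ=3.6425) and Σ D·Y over m':
  (+0.0010+0.0007i)·(-0.1064-0.2304i)  (+0.0072-0.0136i)·(-0.0276+0.4054i)  (-0.1027-0.0346i)·(+0.0954-0.1492i)  (-0.0710+0.4336i)·(+0.2314-0.1267i)  (+0.7681+0.0000i)·(-0.2349+0.0000i)  (+0.0710+0.4336i)·(-0.2314-0.1267i)  (-0.1027+0.0346i)·(+0.0954+0.1492i)  (-0.0072-0.0136i)·(+0.0276+0.4054i)  (+0.0010-0.0007i)·(-0.1064+0.2304i)
Y_4^0(R⁻¹ n̂) = -0.122581+0.000000i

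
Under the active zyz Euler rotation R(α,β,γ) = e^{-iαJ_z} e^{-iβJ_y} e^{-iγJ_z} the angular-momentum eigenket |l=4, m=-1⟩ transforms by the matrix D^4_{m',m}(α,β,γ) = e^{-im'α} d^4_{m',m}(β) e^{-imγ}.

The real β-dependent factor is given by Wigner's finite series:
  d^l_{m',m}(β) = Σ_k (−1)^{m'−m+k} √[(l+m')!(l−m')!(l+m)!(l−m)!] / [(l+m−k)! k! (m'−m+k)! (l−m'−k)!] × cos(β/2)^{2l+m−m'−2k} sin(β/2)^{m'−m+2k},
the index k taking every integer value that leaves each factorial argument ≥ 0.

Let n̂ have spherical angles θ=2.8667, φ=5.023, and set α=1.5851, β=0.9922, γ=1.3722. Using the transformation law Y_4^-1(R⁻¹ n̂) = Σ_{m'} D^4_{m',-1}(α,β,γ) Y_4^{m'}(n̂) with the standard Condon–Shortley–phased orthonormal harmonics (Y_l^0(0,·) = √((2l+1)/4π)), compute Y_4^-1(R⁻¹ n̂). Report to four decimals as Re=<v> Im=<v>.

Re=-0.0163 Im=-0.2043

Need the full column D^4_{m',-1} for m'=−4..4 at α=1.5851, β=0.9922, γ=1.3722.
cos(β/2)=0.879446, sin(β/2)=0.475999
d^4_{-4,-1}: single k=3 term ⇒ +0.424579;  D = +0.059828+0.420342i
d^4_{-3,-1}: k∈[2..3] ⇒ +0.832026 -0.406238 = +0.425788;  D = +0.420639-0.066022i
d^4_{-2,-1}: k∈[1..3] ⇒ +0.821685 -1.203567 +0.235057 = -0.146824;  D = +0.024838+0.144708i
d^4_{-1,-1}: k∈[0..3] ⇒ +0.357826 -1.572382 +0.921261 -0.089961 = -0.383256;  D = +0.376766-0.070232i
d^4_{0,-1}: k∈[0..3] ⇒ -0.866133 +1.522405 -0.445990 +0.021776 = +0.232058;  D = +0.045784+0.227497i
d^4_{1,-1}: k∈[0..3] ⇒ +1.048254 -0.921261 +0.134942 -0.002635 = +0.259300;  D = +0.253446-0.054789i
d^4_{2,-1}: k∈[0..2] ⇒ -0.802378 +0.352586 -0.020658 = -0.470450;  D = +0.105971+0.458360i
d^4_{3,-1}: k∈[0..1] ⇒ +0.406238 -0.071405 = +0.334833;  D = -0.325116+0.080081i
d^4_{4,-1}: single k=0 term ⇒ -0.124381;  D = -0.031472-0.120333i
Y_4^{m'}(θ=2.8667,φ=5.023) and Σ D·Y over m':
  (+0.0598+0.4203i)·(+0.0008-0.0023i)  (+0.4206-0.0660i)·(+0.0193+0.0144i)  (+0.0248+0.1447i)·(-0.1099+0.0787i)  (+0.3768-0.0702i)·(-0.1316-0.4100i)  (+0.0458+0.2275i)·(+0.5546+0.0000i)  (+0.2534-0.0548i)·(+0.1316-0.4100i)  (+0.1060+0.4584i)·(-0.1099-0.0787i)  (-0.3251+0.0801i)·(-0.0193+0.0144i)  (-0.0315-0.1203i)·(+0.0008+0.0023i)
Y_4^-1(R⁻¹ n̂) = -0.016330-0.204301i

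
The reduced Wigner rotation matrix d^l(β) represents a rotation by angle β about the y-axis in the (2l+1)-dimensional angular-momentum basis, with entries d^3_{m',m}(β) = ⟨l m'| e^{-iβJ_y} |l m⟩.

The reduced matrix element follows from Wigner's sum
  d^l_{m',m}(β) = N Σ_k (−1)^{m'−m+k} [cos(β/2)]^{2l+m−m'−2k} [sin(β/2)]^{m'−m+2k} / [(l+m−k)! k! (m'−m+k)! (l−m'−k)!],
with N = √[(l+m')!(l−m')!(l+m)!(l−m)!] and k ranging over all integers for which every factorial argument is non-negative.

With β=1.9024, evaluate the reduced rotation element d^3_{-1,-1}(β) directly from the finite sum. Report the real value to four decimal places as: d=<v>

d=0.3242

d^3_{-1,-1}(β=1.9024) via Wigner's sum:
c=cos(1.9024/2)=0.580707, s=sin(1.9024/2)=0.814113; N=√[2·24·2·24]=48.000000
Admissible k: 0..2 (factorial args all ≥0)
  k=0: (−1)^0·48.0000/(48)·0.5807^6·0.8141^0 = +0.038348
  k=1: (−1)^1·48.0000/(6)·0.5807^4·0.8141^2 = -0.602957
  k=2: (−1)^2·48.0000/(8)·0.5807^2·0.8141^4 = +0.888799
d^3_{-1,-1}(1.9024) = +0.038348 -0.602957 +0.888799 = +0.324190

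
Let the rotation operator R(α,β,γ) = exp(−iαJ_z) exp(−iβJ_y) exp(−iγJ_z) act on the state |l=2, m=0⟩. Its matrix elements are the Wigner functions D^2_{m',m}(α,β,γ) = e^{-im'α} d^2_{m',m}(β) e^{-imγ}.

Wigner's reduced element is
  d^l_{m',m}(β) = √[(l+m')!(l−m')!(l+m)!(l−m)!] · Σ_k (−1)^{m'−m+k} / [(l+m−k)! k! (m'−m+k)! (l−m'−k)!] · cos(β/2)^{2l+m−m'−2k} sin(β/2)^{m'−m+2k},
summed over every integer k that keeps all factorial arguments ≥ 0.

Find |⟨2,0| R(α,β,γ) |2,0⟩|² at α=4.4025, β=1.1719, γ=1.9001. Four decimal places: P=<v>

P=0.0749

Split into d^2_{0,0}(β=1.1719) × two z-phases.
With c≡cos(β/2)=0.833187 and s≡sin(β/2)=0.552991, N=[2·2·2·2]^{1/2}=4.000000
The bounds max(0,m−m')=0 and min(l+m,l−m')=2 give 3 terms
  k=0: (−1)^0·4.0000/(4)·0.8332^4·0.5530^0 = +0.481915
  k=1: (−1)^1·4.0000/(1)·0.8332^2·0.5530^2 = -0.849144
  k=2: (−1)^2·4.0000/(4)·0.8332^0·0.5530^4 = +0.093513
d^2_{0,0}(1.1719) = +0.481915 -0.849144 +0.093513 = -0.273716
|D^2_{0,0}|² = |d^2_{0,0}(β)|² = (-0.273716)² = 0.074921 (the z-rotation phases have unit modulus)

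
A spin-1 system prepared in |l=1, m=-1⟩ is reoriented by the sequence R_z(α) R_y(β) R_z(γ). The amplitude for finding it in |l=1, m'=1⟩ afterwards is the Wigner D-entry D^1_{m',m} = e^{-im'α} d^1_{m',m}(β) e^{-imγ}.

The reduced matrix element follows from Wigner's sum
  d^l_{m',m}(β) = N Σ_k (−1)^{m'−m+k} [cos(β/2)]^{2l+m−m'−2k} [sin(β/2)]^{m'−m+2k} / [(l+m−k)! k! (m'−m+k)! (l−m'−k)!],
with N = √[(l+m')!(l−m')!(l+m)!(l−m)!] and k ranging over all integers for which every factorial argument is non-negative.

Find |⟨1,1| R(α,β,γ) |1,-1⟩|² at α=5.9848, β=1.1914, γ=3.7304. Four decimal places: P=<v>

First d^1_{1,-1}(β=1.1914), then the phase factors e^{-i(1)α} and e^{-i(-1)γ}:
c=cos(1.1914/2)=0.827756, s=sin(1.1914/2)=0.561088; N=√[2·1·1·2]=2.000000
k: max(0,(-1)−(1))=0 … min(1+(-1),1−(1))=0
  k=0: (−1)^2·2.0000/(2)·0.8278^0·0.5611^2 = +0.314820
d^1_{1,-1}(1.1914) = +0.314820
|D^1_{1,-1}|² = |d^1_{1,-1}(β)|² = (+0.314820)² = 0.099112 (the z-rotation phases have unit modulus)

P=0.0991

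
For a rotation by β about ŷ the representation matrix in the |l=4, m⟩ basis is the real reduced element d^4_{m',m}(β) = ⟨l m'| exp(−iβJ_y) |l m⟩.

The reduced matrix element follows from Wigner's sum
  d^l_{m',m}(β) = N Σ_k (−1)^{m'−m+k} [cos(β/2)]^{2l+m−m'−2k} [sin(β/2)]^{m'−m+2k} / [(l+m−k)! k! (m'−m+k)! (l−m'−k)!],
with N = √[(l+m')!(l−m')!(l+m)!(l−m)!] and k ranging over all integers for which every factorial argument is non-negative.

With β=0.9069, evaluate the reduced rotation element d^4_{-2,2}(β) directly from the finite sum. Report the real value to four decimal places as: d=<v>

d^4_{-2,2}(β=0.9069) via Wigner's sum:
Half-angle: c=0.898941, s=0.438069. N=√(2·720·720·2)=1440.000000
k: max(0,(2)−(-2))=4 … min(4+(2),4−(-2))=6
  k=4: (−1)^0·1440.0000/(96)·0.8989^4·0.4381^4 = +0.360735
  k=5: (−1)^1·1440.0000/(120)·0.8989^2·0.4381^6 = -0.068533
  k=6: (−1)^2·1440.0000/(1440)·0.8989^0·0.4381^8 = +0.001356
d^4_{-2,2}(0.9069) = +0.360735 -0.068533 +0.001356 = +0.293558

d=0.2936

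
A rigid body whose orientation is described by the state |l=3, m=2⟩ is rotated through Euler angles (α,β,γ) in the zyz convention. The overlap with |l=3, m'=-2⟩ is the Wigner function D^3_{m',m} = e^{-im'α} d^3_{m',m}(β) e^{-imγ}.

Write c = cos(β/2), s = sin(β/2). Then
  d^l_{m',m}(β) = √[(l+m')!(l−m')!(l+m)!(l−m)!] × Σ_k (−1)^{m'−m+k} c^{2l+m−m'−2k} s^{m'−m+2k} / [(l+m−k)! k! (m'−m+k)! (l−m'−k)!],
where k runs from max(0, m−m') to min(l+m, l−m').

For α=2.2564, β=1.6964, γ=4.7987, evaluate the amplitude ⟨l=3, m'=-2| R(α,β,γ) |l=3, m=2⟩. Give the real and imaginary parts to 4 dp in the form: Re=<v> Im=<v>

Re=0.1870 Im=0.4789

Split into d^3_{-2,2}(β=1.6964) × two z-phases.
With c≡cos(β/2)=0.661334 and s≡sin(β/2)=0.750091, N=[1·120·120·1]^{1/2}=120.000000
The bounds max(0,m−m')=4 and min(l+m,l−m')=5 give 2 terms
  k=4: (−1)^0·120.0000/(24)·0.6613^2·0.7501^4 = +0.692259
  k=5: (−1)^1·120.0000/(120)·0.6613^0·0.7501^6 = -0.178108
d^3_{-2,2}(1.6964) = +0.692259 -0.178108 = +0.514150
D = (-0.198266-0.980148i)·(+0.514150)·(-0.985138+0.171766i) = +0.186984+0.478944i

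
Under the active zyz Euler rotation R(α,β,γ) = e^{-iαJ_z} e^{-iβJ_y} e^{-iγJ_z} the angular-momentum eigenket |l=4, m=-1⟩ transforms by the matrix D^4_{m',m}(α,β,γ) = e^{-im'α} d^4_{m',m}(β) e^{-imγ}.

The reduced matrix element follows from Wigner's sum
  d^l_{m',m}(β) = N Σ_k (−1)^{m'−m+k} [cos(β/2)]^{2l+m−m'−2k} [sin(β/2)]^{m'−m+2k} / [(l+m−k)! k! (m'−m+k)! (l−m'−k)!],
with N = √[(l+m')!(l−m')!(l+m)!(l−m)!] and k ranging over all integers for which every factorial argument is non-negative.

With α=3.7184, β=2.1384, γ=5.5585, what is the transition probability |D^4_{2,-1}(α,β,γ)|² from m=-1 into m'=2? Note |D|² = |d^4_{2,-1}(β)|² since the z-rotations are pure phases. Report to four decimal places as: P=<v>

D^4_{2,-1}(3.7184,2.1384,5.5585) = e^{-i·2·3.7184}·d^4_{2,-1}(2.1384)·e^{-i·-1·5.5585}. Compute d first:
c=cos(2.1384/2)=0.480826, s=sin(2.1384/2)=0.876816; N=√[720·2·6·120]=1018.233765
k∈{0,1,2} keeps every argument non-negative
  k=0: (−1)^3·1018.2338/(72)·0.4808^5·0.8768^3 = -0.245008
  k=1: (−1)^4·1018.2338/(48)·0.4808^3·0.8768^5 = +1.222116
  k=2: (−1)^5·1018.2338/(240)·0.4808^1·0.8768^7 = -0.812800
d^4_{2,-1}(2.1384) = -0.245008 +1.222116 -0.812800 = +0.164308
|D^4_{2,-1}|² = |d^4_{2,-1}(β)|² = (+0.164308)² = 0.026997 (the z-rotation phases have unit modulus)

P=0.0270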